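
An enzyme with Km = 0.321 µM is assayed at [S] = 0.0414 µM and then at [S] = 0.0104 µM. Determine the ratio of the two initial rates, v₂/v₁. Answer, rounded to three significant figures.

0.275

Since Vmax cancels, v₂/v₁ = [S]₂(Km+[S]₁) / [S]₁(Km+[S]₂).
= 0.0104×(0.321+0.0414) / (0.0414×(0.321+0.0104)) = 0.003769/0.01372 = 0.275.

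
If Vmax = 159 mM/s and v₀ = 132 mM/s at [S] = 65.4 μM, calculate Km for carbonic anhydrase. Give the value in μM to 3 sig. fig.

From v = Vmax[S]/(Km+[S]), Km = [S](Vmax − v)/v.
Km = 65.4 × (159 − 132) / 132 = 1766/132 = 13.4 μM.

13.4 μM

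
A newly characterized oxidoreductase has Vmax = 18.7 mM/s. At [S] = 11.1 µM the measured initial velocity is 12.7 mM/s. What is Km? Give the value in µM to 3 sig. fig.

v/Vmax = 12.7/18.7 = 0.6791 = [S]/(Km+[S]).
So Km + [S] = [S]/0.6791 = 16.34 µM, giving Km = 16.34 − 11.1 = 5.24 µM.

5.24 µM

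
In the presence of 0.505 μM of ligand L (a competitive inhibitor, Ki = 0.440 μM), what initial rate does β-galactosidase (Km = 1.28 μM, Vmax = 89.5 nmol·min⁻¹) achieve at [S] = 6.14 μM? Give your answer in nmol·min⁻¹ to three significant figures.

61.8 nmol·min⁻¹

α = 1 + [I]/Ki = 1 + 0.505/0.440 = 2.148.
For a competitive inhibitor, Vmax is unchanged and the apparent Km becomes α·Km: Km,app = 2.75 μM, Vmax,app = 89.5 nmol·min⁻¹.
v = Vmax,app·[S]/(Km,app + [S]) = 89.5 × 6.14/(2.75 + 6.14) = 61.8 nmol·min⁻¹.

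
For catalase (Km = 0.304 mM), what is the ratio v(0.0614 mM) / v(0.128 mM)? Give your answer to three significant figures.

Since Vmax cancels, v₂/v₁ = [S]₂(Km+[S]₁) / [S]₁(Km+[S]₂).
= 0.0614×(0.304+0.128) / (0.128×(0.304+0.0614)) = 0.02652/0.04677 = 0.567.

0.567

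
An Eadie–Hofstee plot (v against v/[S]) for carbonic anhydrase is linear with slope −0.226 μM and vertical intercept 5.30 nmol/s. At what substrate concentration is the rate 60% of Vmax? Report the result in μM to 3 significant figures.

The Eadie–Hofstee slope gives Km = 0.226 μM (slope = −Km).
v/Vmax = [S]/(Km+[S]) = 0.6 ⇒ [S] = Km·0.6/(1−0.6) = 0.226 × 1.500 = 0.339 μM.

0.339 μM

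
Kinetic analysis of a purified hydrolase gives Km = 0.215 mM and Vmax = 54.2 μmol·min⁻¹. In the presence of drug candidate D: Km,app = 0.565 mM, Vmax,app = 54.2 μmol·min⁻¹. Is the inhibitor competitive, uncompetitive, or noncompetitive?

Km increases (0.215 → 0.565 mM) while Vmax is unchanged — the hallmark of competitive inhibition.

competitive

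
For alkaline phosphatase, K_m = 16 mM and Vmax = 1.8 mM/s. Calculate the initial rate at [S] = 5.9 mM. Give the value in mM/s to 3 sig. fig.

v = Vmax·[S]/(Km + [S]) = 1.8 × 5.9 / (16 + 5.9)
  = 10.62 / 21.90 = 0.485 mM/s.

0.485 mM/s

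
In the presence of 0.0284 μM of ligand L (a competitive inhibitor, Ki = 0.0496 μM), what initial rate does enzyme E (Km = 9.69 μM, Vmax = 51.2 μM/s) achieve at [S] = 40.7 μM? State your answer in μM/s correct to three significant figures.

37.3 μM/s

With α = 1 + [I]/Ki = 1 + 0.0284/0.0496 = 1.573, the competitive rate law is v = Vmax[S] / (αKm + [S]).
v = 51.2×40.7 / (1.573×9.69 + 40.7) = 2084/55.94 = 37.3 μM/s.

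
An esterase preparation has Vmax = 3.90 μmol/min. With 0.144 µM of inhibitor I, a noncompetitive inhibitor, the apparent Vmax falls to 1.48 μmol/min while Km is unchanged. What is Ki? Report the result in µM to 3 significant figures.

0.0881 µM

Noncompetitive: Vmax,app = Vmax/α with α = 1 + [I]/Ki.
α = Vmax/Vmax,app = 3.90/1.48 = 2.635.
Ki = [I]/(α − 1) = 0.144/1.635 = 0.0881 µM.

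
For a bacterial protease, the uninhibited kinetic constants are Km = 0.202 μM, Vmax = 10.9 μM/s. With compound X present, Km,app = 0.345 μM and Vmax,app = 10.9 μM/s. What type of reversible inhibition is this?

Km increases (0.202 → 0.345 μM) while Vmax is unchanged — the hallmark of competitive inhibition.

competitive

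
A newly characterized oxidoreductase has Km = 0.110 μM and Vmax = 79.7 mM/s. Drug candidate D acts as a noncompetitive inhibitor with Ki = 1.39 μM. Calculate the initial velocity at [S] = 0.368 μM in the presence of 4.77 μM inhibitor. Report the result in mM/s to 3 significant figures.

13.8 mM/s

α = 1 + [I]/Ki = 1 + 4.77/1.39 = 4.432.
For a noncompetitive inhibitor, Vmax is reduced to Vmax/α while Km is unchanged: Km,app = 0.110 μM, Vmax,app = 18.0 mM/s.
v = Vmax,app·[S]/(Km,app + [S]) = 18.0 × 0.368/(0.110 + 0.368) = 13.8 mM/s.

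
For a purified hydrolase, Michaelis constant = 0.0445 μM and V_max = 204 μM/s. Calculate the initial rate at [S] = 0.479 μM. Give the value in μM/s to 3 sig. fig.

[S]/(Km+[S]) = 0.479/0.5235 = 0.9150, the fractional saturation.
v = 0.9150 × Vmax = 0.9150 × 204 = 187 μM/s.

187 μM/s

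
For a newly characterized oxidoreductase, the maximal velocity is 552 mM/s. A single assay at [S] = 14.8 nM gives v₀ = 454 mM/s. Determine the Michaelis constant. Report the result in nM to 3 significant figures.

3.19 nM

From v = Vmax[S]/(Km+[S]), Km = [S](Vmax − v)/v.
Km = 14.8 × (552 − 454) / 454 = 1450/454 = 3.19 nM.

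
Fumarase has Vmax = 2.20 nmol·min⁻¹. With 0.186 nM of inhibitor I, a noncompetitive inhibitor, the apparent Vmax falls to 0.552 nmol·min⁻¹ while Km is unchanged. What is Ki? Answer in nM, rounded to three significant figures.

Noncompetitive: Vmax,app = Vmax/α with α = 1 + [I]/Ki.
α = Vmax/Vmax,app = 2.20/0.552 = 3.986.
Ki = [I]/(α − 1) = 0.186/2.986 = 0.0623 nM.

0.0623 nM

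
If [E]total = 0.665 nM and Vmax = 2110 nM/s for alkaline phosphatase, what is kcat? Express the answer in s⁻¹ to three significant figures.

3170 s⁻¹

kcat = Vmax/[E]total = 2110 nM/s / 0.665 nM = 3170 s⁻¹.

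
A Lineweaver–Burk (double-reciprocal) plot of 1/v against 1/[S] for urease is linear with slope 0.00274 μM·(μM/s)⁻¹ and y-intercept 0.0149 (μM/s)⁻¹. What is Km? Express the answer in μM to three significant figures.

0.184 μM

y-intercept = 1/Vmax ⇒ Vmax = 67.1 μM/s; slope = Km/Vmax ⇒ Km = slope × Vmax.
Km = 0.00274 × 67.1 = 0.184 μM.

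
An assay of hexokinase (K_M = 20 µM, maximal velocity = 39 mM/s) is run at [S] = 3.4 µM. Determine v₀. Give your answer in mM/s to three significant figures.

v = Vmax·[S]/(Km + [S]) = 39 × 3.4 / (20 + 3.4)
  = 132.6 / 23.40 = 5.67 mM/s.

5.67 mM/s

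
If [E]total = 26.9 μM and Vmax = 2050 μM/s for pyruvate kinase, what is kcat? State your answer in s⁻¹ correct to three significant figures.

kcat = Vmax/[E]total = 2050 μM/s / 26.9 μM = 76.2 s⁻¹.

76.2 s⁻¹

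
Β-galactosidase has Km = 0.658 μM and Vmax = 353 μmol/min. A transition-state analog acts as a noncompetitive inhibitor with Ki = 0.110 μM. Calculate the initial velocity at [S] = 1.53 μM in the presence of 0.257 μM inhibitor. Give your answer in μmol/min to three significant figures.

74.0 μmol/min

α = 1 + [I]/Ki = 1 + 0.257/0.110 = 3.336.
For a noncompetitive inhibitor, Vmax is reduced to Vmax/α while Km is unchanged: Km,app = 0.658 μM, Vmax,app = 106 μmol/min.
v = Vmax,app·[S]/(Km,app + [S]) = 106 × 1.53/(0.658 + 1.53) = 74.0 μmol/min.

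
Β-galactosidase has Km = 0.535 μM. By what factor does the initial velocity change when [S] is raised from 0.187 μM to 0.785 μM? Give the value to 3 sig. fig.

The fractional saturations are [S]/(Km+[S]) = 0.187/0.7220 = 0.2590 and 0.785/1.320 = 0.5947.
v₂/v₁ is just their ratio: 0.5947/0.2590 = 2.30.

2.30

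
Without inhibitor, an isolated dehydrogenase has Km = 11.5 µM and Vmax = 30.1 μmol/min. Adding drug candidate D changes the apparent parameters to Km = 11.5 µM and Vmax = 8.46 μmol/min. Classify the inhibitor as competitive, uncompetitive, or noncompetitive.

Vmax decreases (30.1 → 8.46 μmol/min) while Km is unchanged — pure noncompetitive inhibition.

noncompetitive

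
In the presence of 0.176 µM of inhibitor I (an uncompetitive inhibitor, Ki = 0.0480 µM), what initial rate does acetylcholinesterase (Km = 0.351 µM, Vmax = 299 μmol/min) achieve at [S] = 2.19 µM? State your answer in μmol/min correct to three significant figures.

61.9 μmol/min

α = 1 + [I]/Ki = 1 + 0.176/0.0480 = 4.667.
For an uncompetitive inhibitor, both parameters are divided by α, giving Vmax/α and Km/α: Km,app = 0.0752 µM, Vmax,app = 64.1 μmol/min.
v = Vmax,app·[S]/(Km,app + [S]) = 64.1 × 2.19/(0.0752 + 2.19) = 61.9 μmol/min.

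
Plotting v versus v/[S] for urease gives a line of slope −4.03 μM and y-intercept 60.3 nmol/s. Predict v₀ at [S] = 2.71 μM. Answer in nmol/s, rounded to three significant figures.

24.2 nmol/s

In the Eadie–Hofstee form v = Vmax − Km·(v/[S]), the slope is −Km and the intercept is Vmax, so Km = 4.03 μM and Vmax = 60.3 nmol/s.
v = 60.3 × 2.71/(4.03 + 2.71) = 24.2 nmol/s.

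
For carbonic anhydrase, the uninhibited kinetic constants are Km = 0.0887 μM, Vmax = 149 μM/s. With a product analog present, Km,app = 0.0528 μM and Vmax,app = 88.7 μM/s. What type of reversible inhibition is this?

Both Km and Vmax decrease by the same factor (~1.68-fold) — characteristic of uncompetitive inhibition.

uncompetitive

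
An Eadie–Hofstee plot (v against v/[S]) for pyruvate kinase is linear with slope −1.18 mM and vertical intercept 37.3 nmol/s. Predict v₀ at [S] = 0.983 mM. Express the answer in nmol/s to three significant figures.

17.0 nmol/s

In the Eadie–Hofstee form v = Vmax − Km·(v/[S]), the slope is −Km and the intercept is Vmax, so Km = 1.18 mM and Vmax = 37.3 nmol/s.
v = 37.3 × 0.983/(1.18 + 0.983) = 17.0 nmol/s.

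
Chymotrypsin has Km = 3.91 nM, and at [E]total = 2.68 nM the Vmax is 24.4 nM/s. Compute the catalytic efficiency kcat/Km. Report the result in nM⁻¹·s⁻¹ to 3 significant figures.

2.33 nM⁻¹·s⁻¹

kcat = Vmax/[E]total = 24.4/2.68 = 9.10 s⁻¹.
kcat/Km = 9.10/3.91 = 2.33 nM⁻¹·s⁻¹.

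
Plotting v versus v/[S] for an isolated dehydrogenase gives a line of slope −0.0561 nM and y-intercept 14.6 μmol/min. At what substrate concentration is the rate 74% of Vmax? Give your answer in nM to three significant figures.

0.160 nM

The Eadie–Hofstee slope gives Km = 0.0561 nM (slope = −Km).
v/Vmax = [S]/(Km+[S]) = 0.74 ⇒ [S] = Km·0.74/(1−0.74) = 0.0561 × 2.846 = 0.160 nM.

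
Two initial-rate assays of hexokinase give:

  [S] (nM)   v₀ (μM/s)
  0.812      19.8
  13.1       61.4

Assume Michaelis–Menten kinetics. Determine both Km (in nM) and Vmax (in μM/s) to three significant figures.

From v = Vmax[S]/(Km+[S]), each point gives Vmax = v(Km+[S])/[S].
Equating: 19.8(Km+0.812)/0.812 = 61.4(Km+13.1)/13.1.
24.38·Km + 19.8 = 4.687·Km + 61.4, so (24.38 − 4.687)·Km = 61.4 − 19.8.
Km = 41.60/19.70 = 2.11 nM; then Vmax = 19.8(2.11+0.812)/0.812 = 71.3 μM/s.

Km = 2.11 nM; Vmax = 71.3 μM/s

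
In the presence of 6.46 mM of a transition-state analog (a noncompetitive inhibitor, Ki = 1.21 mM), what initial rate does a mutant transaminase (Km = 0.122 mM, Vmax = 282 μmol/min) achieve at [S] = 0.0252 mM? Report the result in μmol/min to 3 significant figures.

7.62 μmol/min

With α = 1 + [I]/Ki = 1 + 6.46/1.21 = 6.339, the noncompetitive rate law is v = (Vmax/α)·[S] / (Km + [S]).
v = (282/6.339)×0.0252 / (0.122 + 0.0252) = 1.121/0.1472 = 7.62 μmol/min.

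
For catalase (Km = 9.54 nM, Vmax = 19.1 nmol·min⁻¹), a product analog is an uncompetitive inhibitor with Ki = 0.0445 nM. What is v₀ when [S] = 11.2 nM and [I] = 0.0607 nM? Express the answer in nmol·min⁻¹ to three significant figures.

α = 1 + [I]/Ki = 1 + 0.0607/0.0445 = 2.364.
For an uncompetitive inhibitor, both parameters are divided by α, giving Vmax/α and Km/α: Km,app = 4.04 nM, Vmax,app = 8.08 nmol·min⁻¹.
v = Vmax,app·[S]/(Km,app + [S]) = 8.08 × 11.2/(4.04 + 11.2) = 5.94 nmol·min⁻¹.

5.94 nmol·min⁻¹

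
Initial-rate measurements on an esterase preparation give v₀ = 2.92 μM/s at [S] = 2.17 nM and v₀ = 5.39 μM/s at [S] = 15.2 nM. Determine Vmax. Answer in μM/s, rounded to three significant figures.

6.27 μM/s

In reciprocal form, 1/v = (Km/Vmax)·(1/[S]) + 1/Vmax. The two points give (1/[S], 1/v) = (0.4608, 0.3425) and (0.06579, 0.1855).
Slope = (0.3425 − 0.1855)/(0.4608 − 0.06579) = 0.3973; intercept = 0.3425 − 0.3973×0.4608 = 0.1594.
Vmax = 1/intercept = 6.27 μM/s; Km = slope × Vmax = 0.3973 × 6.27 = 2.49 nM.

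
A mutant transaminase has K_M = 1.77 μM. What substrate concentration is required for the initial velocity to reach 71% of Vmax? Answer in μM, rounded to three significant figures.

4.33 μM

v/Vmax = [S]/(Km+[S]) = 0.71, so [S] = Km·0.71/(1 − 0.71) = 1.77 × 2.448.
[S] = 4.33 μM.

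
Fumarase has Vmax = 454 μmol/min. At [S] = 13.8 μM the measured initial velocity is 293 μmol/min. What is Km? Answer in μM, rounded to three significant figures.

From v = Vmax[S]/(Km+[S]), Km = [S](Vmax − v)/v.
Km = 13.8 × (454 − 293) / 293 = 2222/293 = 7.58 μM.

7.58 μM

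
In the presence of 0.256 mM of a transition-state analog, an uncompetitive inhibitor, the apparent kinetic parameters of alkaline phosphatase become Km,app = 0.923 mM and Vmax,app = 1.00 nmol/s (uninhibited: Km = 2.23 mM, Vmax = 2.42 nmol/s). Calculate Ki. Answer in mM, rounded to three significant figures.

Uncompetitive: Vmax,app = Vmax/α (and Km,app = Km/α) with α = 1 + [I]/Ki.
α = Vmax/Vmax,app = 2.42/1.00 = 2.420.
Ki = [I]/(α − 1) = 0.256/1.420 = 0.180 mM.

0.180 mM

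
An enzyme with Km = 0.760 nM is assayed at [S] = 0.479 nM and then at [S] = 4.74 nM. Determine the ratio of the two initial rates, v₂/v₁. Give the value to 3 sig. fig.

2.23

The fractional saturations are [S]/(Km+[S]) = 0.479/1.239 = 0.3866 and 4.74/5.500 = 0.8618.
v₂/v₁ is just their ratio: 0.8618/0.3866 = 2.23.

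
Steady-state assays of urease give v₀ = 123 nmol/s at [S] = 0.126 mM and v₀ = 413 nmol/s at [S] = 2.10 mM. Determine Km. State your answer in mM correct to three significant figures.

In reciprocal form, 1/v = (Km/Vmax)·(1/[S]) + 1/Vmax. The two points give (1/[S], 1/v) = (7.937, 0.008130) and (0.4762, 0.002421).
Slope = (0.008130 − 0.002421)/(7.937 − 0.4762) = 0.0007652; intercept = 0.008130 − 0.0007652×7.937 = 0.002057.
Vmax = 1/intercept = 486 nmol/s; Km = slope × Vmax = 0.0007652 × 486 = 0.372 mM.

0.372 mM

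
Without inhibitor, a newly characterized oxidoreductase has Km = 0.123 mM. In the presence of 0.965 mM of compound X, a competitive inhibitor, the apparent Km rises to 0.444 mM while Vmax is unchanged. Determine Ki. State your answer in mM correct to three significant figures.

Competitive: Km,app = α·Km with α = 1 + [I]/Ki.
α = Km,app/Km = 0.444/0.123 = 3.610.
Ki = [I]/(α − 1) = 0.965/2.610 = 0.370 mM.

0.370 mM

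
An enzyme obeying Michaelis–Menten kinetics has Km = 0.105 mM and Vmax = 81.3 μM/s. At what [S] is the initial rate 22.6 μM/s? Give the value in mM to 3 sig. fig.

0.0404 mM

Rearranging v = Vmax[S]/(Km+[S]) gives [S] = Km·v/(Vmax − v).
[S] = 0.105 × 22.6 / (81.3 − 22.6) = 2.373/58.70 = 0.0404 mM.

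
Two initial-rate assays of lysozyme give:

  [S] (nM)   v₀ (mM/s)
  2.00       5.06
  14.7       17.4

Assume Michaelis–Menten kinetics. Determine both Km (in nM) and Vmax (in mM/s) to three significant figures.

In reciprocal form, 1/v = (Km/Vmax)·(1/[S]) + 1/Vmax. The two points give (1/[S], 1/v) = (0.5000, 0.1976) and (0.06803, 0.05747).
Slope = (0.1976 − 0.05747)/(0.5000 − 0.06803) = 0.3245; intercept = 0.1976 − 0.3245×0.5000 = 0.03540.
Vmax = 1/intercept = 28.2 mM/s; Km = slope × Vmax = 0.3245 × 28.2 = 9.17 nM.

Km = 9.17 nM; Vmax = 28.2 mM/s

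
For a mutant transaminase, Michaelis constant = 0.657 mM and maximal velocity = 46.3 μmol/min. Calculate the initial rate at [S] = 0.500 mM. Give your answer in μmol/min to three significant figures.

[S]/(Km+[S]) = 0.500/1.157 = 0.4322, the fractional saturation.
v = 0.4322 × Vmax = 0.4322 × 46.3 = 20.0 μmol/min.

20.0 μmol/min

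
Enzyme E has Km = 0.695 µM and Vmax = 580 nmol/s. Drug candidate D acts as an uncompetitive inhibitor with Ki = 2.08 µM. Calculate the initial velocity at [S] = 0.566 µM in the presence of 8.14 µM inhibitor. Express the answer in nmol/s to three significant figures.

With α = 1 + [I]/Ki = 1 + 8.14/2.08 = 4.913, the uncompetitive rate law is v = (Vmax/α)·[S] / (Km/α + [S]).
v = (580/4.913)×0.566 / (0.695/4.913 + 0.566) = 66.81/0.7074 = 94.4 nmol/s.

94.4 nmol/s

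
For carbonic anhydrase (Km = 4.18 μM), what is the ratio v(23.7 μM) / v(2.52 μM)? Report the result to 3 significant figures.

2.26

The fractional saturations are [S]/(Km+[S]) = 2.52/6.700 = 0.3761 and 23.7/27.88 = 0.8501.
v₂/v₁ is just their ratio: 0.8501/0.3761 = 2.26.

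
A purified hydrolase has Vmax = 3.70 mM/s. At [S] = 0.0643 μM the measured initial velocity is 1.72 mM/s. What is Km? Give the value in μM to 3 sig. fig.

0.0740 μM

From v = Vmax[S]/(Km+[S]), Km = [S](Vmax − v)/v.
Km = 0.0643 × (3.70 − 1.72) / 1.72 = 0.1273/1.72 = 0.0740 μM.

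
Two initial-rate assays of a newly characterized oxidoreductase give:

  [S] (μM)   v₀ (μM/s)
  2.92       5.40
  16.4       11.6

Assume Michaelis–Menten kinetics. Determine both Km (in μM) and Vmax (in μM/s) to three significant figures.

From v = Vmax[S]/(Km+[S]), each point gives Vmax = v(Km+[S])/[S].
Equating: 5.40(Km+2.92)/2.92 = 11.6(Km+16.4)/16.4.
1.849·Km + 5.40 = 0.7073·Km + 11.6, so (1.849 − 0.7073)·Km = 11.6 − 5.40.
Km = 6.200/1.142 = 5.43 μM; then Vmax = 5.40(5.43+2.92)/2.92 = 15.4 μM/s.

Km = 5.43 μM; Vmax = 15.4 μM/s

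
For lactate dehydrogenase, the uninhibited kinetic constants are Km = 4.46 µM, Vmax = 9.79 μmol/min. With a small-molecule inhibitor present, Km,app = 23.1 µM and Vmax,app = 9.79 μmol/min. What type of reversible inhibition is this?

Km increases (4.46 → 23.1 µM) while Vmax is unchanged — the hallmark of competitive inhibition.

competitive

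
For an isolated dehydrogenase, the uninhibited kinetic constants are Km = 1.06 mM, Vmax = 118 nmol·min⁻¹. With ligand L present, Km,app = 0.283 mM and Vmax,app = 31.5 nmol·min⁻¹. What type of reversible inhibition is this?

uncompetitive

Both Km and Vmax decrease by the same factor (~3.75-fold) — characteristic of uncompetitive inhibition.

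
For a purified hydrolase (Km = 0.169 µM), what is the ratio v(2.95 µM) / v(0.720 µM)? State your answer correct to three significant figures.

The fractional saturations are [S]/(Km+[S]) = 0.720/0.8890 = 0.8099 and 2.95/3.119 = 0.9458.
v₂/v₁ is just their ratio: 0.9458/0.8099 = 1.17.

1.17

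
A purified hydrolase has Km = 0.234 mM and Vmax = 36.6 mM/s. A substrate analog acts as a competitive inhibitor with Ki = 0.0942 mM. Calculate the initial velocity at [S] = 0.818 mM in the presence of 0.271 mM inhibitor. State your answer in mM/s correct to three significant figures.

α = 1 + [I]/Ki = 1 + 0.271/0.0942 = 3.877.
For a competitive inhibitor, Vmax is unchanged and the apparent Km becomes α·Km: Km,app = 0.907 mM, Vmax,app = 36.6 mM/s.
v = Vmax,app·[S]/(Km,app + [S]) = 36.6 × 0.818/(0.907 + 0.818) = 17.4 mM/s.

17.4 mM/s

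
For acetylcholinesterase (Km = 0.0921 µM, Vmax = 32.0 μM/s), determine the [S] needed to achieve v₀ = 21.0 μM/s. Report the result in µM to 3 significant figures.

The required fractional saturation is v/Vmax = 21.0/32.0 = 0.6562.
Then [S]/(Km+[S]) = 0.6562 ⇒ [S] = 0.0921 × 0.6562/(1 − 0.6562) = 0.176 µM.

0.176 µM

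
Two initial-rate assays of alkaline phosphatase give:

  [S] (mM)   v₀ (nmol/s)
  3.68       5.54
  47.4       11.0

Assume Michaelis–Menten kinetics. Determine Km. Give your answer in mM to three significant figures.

In reciprocal form, 1/v = (Km/Vmax)·(1/[S]) + 1/Vmax. The two points give (1/[S], 1/v) = (0.2717, 0.1805) and (0.02110, 0.09091).
Slope = (0.1805 − 0.09091)/(0.2717 − 0.02110) = 0.3575; intercept = 0.1805 − 0.3575×0.2717 = 0.08337.
Vmax = 1/intercept = 12.0 nmol/s; Km = slope × Vmax = 0.3575 × 12.0 = 4.29 mM.

4.29 mM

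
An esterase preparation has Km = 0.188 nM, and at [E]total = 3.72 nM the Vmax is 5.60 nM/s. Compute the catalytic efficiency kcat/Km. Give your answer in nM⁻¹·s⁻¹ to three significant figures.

kcat = Vmax/[E]total = 5.60/3.72 = 1.51 s⁻¹.
kcat/Km = 1.51/0.188 = 8.01 nM⁻¹·s⁻¹.

8.01 nM⁻¹·s⁻¹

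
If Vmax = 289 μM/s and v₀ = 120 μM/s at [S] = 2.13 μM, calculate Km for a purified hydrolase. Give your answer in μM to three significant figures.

3.00 μM

From v = Vmax[S]/(Km+[S]), Km = [S](Vmax − v)/v.
Km = 2.13 × (289 − 120) / 120 = 360.0/120 = 3.00 μM.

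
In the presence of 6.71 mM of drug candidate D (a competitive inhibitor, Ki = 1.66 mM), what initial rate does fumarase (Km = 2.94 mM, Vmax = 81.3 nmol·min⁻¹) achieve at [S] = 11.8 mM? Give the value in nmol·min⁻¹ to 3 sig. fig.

36.0 nmol·min⁻¹

α = 1 + [I]/Ki = 1 + 6.71/1.66 = 5.042.
For a competitive inhibitor, Vmax is unchanged and the apparent Km becomes α·Km: Km,app = 14.8 mM, Vmax,app = 81.3 nmol·min⁻¹.
v = Vmax,app·[S]/(Km,app + [S]) = 81.3 × 11.8/(14.8 + 11.8) = 36.0 nmol·min⁻¹.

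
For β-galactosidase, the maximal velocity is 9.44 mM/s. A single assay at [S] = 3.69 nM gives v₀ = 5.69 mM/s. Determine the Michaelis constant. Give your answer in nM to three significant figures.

From v = Vmax[S]/(Km+[S]), Km = [S](Vmax − v)/v.
Km = 3.69 × (9.44 − 5.69) / 5.69 = 13.84/5.69 = 2.43 nM.

2.43 nM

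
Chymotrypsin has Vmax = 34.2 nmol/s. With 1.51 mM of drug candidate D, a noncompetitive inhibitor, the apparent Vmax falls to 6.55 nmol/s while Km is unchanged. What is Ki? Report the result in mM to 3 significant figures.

0.358 mM

Noncompetitive: Vmax,app = Vmax/α with α = 1 + [I]/Ki.
α = Vmax/Vmax,app = 34.2/6.55 = 5.221.
Since α = 1 + [I]/Ki, [I]/Ki = 5.221 − 1 = 4.221 and Ki = 1.51/4.221 = 0.358 mM.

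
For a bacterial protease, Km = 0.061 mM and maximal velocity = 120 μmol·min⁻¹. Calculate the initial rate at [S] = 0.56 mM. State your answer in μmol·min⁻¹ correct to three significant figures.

[S]/(Km+[S]) = 0.56/0.6210 = 0.9018, the fractional saturation.
v = 0.9018 × Vmax = 0.9018 × 120 = 108 μmol·min⁻¹.

108 μmol·min⁻¹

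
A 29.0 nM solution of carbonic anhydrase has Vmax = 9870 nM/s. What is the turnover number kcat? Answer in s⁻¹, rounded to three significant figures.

340 s⁻¹

kcat = Vmax/[E]total = 9870 nM/s / 29.0 nM = 340 s⁻¹.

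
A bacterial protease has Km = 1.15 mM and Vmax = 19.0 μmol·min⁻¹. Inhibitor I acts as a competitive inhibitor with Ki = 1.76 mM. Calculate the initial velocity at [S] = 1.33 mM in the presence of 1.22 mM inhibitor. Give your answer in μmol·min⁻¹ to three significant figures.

With α = 1 + [I]/Ki = 1 + 1.22/1.76 = 1.693, the competitive rate law is v = Vmax[S] / (αKm + [S]).
v = 19.0×1.33 / (1.693×1.15 + 1.33) = 25.27/3.277 = 7.71 μmol·min⁻¹.

7.71 μmol·min⁻¹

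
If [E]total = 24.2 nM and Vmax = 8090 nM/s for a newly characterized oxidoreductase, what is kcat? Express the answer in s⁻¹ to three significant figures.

kcat = Vmax/[E]total = 8090 nM/s / 24.2 nM = 334 s⁻¹.

334 s⁻¹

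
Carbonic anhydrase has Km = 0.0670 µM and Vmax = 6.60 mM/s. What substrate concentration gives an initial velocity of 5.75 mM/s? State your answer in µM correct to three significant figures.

0.453 µM

The required fractional saturation is v/Vmax = 5.75/6.60 = 0.8712.
Then [S]/(Km+[S]) = 0.8712 ⇒ [S] = 0.0670 × 0.8712/(1 − 0.8712) = 0.453 µM.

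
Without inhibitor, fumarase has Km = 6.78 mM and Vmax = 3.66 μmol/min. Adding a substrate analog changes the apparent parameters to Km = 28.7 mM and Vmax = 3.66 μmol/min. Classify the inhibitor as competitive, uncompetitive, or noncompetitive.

Km increases (6.78 → 28.7 mM) while Vmax is unchanged — the hallmark of competitive inhibition.

competitive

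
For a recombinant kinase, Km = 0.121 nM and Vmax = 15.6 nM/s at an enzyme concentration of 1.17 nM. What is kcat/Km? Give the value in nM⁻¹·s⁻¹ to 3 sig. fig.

kcat = Vmax/[E]total = 15.6/1.17 = 13.3 s⁻¹.
kcat/Km = 13.3/0.121 = 110 nM⁻¹·s⁻¹.

110 nM⁻¹·s⁻¹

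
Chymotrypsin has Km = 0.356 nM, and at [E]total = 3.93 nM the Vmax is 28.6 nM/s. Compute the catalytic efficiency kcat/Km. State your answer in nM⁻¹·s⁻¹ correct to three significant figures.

kcat = Vmax/[E]total = 28.6/3.93 = 7.28 s⁻¹.
kcat/Km = 7.28/0.356 = 20.4 nM⁻¹·s⁻¹.

20.4 nM⁻¹·s⁻¹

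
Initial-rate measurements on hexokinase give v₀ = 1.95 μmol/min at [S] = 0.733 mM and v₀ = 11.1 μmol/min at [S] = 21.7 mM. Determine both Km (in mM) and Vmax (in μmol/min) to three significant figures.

Km = 4.26 mM; Vmax = 13.3 μmol/min

In reciprocal form, 1/v = (Km/Vmax)·(1/[S]) + 1/Vmax. The two points give (1/[S], 1/v) = (1.364, 0.5128) and (0.04608, 0.09009).
Slope = (0.5128 − 0.09009)/(1.364 − 0.04608) = 0.3207; intercept = 0.5128 − 0.3207×1.364 = 0.07531.
Vmax = 1/intercept = 13.3 μmol/min; Km = slope × Vmax = 0.3207 × 13.3 = 4.26 mM.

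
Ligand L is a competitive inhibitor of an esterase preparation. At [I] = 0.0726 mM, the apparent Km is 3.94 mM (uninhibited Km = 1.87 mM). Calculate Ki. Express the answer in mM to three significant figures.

0.0656 mM

Competitive: Km,app = α·Km with α = 1 + [I]/Ki.
α = Km,app/Km = 3.94/1.87 = 2.107.
Since α = 1 + [I]/Ki, [I]/Ki = 2.107 − 1 = 1.107 and Ki = 0.0726/1.107 = 0.0656 mM.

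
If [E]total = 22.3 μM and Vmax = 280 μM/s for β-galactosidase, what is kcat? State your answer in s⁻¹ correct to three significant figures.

12.6 s⁻¹

kcat = Vmax/[E]total = 280 μM/s / 22.3 μM = 12.6 s⁻¹.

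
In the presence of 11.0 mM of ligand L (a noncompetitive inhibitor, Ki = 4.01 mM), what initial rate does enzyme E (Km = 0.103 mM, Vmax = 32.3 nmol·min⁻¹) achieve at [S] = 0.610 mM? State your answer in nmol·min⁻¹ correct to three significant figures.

7.38 nmol·min⁻¹

α = 1 + [I]/Ki = 1 + 11.0/4.01 = 3.743.
For a noncompetitive inhibitor, Vmax is reduced to Vmax/α while Km is unchanged: Km,app = 0.103 mM, Vmax,app = 8.63 nmol·min⁻¹.
v = Vmax,app·[S]/(Km,app + [S]) = 8.63 × 0.610/(0.103 + 0.610) = 7.38 nmol·min⁻¹.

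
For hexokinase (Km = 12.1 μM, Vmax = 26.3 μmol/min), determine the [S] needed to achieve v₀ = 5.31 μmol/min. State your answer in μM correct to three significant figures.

3.06 μM

The required fractional saturation is v/Vmax = 5.31/26.3 = 0.2019.
Then [S]/(Km+[S]) = 0.2019 ⇒ [S] = 12.1 × 0.2019/(1 − 0.2019) = 3.06 μM.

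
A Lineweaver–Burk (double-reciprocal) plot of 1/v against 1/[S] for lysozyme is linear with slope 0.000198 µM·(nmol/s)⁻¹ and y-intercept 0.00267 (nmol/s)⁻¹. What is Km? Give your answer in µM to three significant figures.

y-intercept = 1/Vmax ⇒ Vmax = 375 nmol/s; slope = Km/Vmax ⇒ Km = slope × Vmax.
Km = 0.000198 × 375 = 0.0742 µM.

0.0742 µM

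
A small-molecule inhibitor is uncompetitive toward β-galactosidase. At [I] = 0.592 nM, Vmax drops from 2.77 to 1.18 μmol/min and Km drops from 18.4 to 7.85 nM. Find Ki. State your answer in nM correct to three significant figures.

Uncompetitive: Vmax,app = Vmax/α (and Km,app = Km/α) with α = 1 + [I]/Ki.
α = Vmax/Vmax,app = 2.77/1.18 = 2.347.
Since α = 1 + [I]/Ki, [I]/Ki = 2.347 − 1 = 1.347 and Ki = 0.592/1.347 = 0.439 nM.

0.439 nM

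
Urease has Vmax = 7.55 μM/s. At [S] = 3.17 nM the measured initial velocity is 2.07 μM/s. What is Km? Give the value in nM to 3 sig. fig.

8.39 nM

v/Vmax = 2.07/7.55 = 0.2742 = [S]/(Km+[S]).
So Km + [S] = [S]/0.2742 = 11.56 nM, giving Km = 11.56 − 3.17 = 8.39 nM.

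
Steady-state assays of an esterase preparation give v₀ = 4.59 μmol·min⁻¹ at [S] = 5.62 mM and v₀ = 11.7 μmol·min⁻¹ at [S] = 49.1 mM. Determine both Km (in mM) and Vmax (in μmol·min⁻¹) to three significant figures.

Km = 12.3 mM; Vmax = 14.6 μmol·min⁻¹

In reciprocal form, 1/v = (Km/Vmax)·(1/[S]) + 1/Vmax. The two points give (1/[S], 1/v) = (0.1779, 0.2179) and (0.02037, 0.08547).
Slope = (0.2179 − 0.08547)/(0.1779 − 0.02037) = 0.8402; intercept = 0.2179 − 0.8402×0.1779 = 0.06836.
Vmax = 1/intercept = 14.6 μmol·min⁻¹; Km = slope × Vmax = 0.8402 × 14.6 = 12.3 mM.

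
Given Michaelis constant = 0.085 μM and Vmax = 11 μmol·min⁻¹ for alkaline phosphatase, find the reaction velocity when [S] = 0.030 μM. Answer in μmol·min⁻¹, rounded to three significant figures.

2.87 μmol·min⁻¹

[S]/(Km+[S]) = 0.030/0.1150 = 0.2609, the fractional saturation.
v = 0.2609 × Vmax = 0.2609 × 11 = 2.87 μmol·min⁻¹.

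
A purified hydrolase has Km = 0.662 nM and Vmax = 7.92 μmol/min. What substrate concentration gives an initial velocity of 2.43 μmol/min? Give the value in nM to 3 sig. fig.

The required fractional saturation is v/Vmax = 2.43/7.92 = 0.3068.
Then [S]/(Km+[S]) = 0.3068 ⇒ [S] = 0.662 × 0.3068/(1 − 0.3068) = 0.293 nM.

0.293 nM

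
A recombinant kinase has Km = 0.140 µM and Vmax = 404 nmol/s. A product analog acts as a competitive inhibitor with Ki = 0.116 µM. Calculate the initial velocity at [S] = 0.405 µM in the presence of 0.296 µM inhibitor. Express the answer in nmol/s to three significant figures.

181 nmol/s

With α = 1 + [I]/Ki = 1 + 0.296/0.116 = 3.552, the competitive rate law is v = Vmax[S] / (αKm + [S]).
v = 404×0.405 / (3.552×0.140 + 0.405) = 163.6/0.9022 = 181 nmol/s.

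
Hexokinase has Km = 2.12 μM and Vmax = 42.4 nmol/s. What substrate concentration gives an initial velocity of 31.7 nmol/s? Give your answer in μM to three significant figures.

6.28 μM

The required fractional saturation is v/Vmax = 31.7/42.4 = 0.7476.
Then [S]/(Km+[S]) = 0.7476 ⇒ [S] = 2.12 × 0.7476/(1 − 0.7476) = 6.28 μM.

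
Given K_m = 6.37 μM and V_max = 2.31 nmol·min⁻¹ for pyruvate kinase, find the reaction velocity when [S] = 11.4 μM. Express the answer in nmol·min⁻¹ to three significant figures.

1.48 nmol·min⁻¹

v = Vmax·[S]/(Km + [S]) = 2.31 × 11.4 / (6.37 + 11.4)
  = 26.33 / 17.77 = 1.48 nmol·min⁻¹.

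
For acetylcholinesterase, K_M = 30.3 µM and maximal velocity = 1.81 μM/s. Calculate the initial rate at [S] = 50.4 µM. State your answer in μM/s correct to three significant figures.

1.13 μM/s

v = Vmax·[S]/(Km + [S]) = 1.81 × 50.4 / (30.3 + 50.4)
  = 91.22 / 80.70 = 1.13 μM/s.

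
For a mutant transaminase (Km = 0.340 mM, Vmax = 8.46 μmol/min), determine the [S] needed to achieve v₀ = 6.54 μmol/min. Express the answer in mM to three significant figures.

The required fractional saturation is v/Vmax = 6.54/8.46 = 0.7730.
Then [S]/(Km+[S]) = 0.7730 ⇒ [S] = 0.340 × 0.7730/(1 − 0.7730) = 1.16 mM.

1.16 mM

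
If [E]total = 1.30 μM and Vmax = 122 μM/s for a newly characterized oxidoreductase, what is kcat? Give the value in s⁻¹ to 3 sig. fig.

kcat = Vmax/[E]total = 122 μM/s / 1.30 μM = 93.8 s⁻¹.

93.8 s⁻¹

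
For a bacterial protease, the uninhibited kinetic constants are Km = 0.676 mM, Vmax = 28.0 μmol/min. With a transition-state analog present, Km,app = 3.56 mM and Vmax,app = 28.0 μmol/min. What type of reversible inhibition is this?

Km increases (0.676 → 3.56 mM) while Vmax is unchanged — the hallmark of competitive inhibition.

competitive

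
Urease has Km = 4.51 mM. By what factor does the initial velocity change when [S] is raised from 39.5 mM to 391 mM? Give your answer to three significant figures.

1.10

The fractional saturations are [S]/(Km+[S]) = 39.5/44.01 = 0.8975 and 391/395.5 = 0.9886.
v₂/v₁ is just their ratio: 0.9886/0.8975 = 1.10.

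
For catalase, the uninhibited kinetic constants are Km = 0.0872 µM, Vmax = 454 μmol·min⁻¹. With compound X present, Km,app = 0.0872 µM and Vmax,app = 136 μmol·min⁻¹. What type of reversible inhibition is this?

noncompetitive

Vmax decreases (454 → 136 μmol·min⁻¹) while Km is unchanged — pure noncompetitive inhibition.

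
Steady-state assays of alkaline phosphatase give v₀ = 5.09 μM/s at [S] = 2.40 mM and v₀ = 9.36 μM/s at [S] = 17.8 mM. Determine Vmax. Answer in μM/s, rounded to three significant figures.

10.8 μM/s

From v = Vmax[S]/(Km+[S]), each point gives Vmax = v(Km+[S])/[S].
Equating: 5.09(Km+2.40)/2.40 = 9.36(Km+17.8)/17.8.
2.121·Km + 5.09 = 0.5258·Km + 9.36, so (2.121 − 0.5258)·Km = 9.36 − 5.09.
Km = 4.270/1.595 = 2.68 mM; then Vmax = 5.09(2.68+2.40)/2.40 = 10.8 μM/s.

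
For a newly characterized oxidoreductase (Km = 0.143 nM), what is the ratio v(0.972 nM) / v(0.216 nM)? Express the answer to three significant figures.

1.45

The fractional saturations are [S]/(Km+[S]) = 0.216/0.3590 = 0.6017 and 0.972/1.115 = 0.8717.
v₂/v₁ is just their ratio: 0.8717/0.6017 = 1.45.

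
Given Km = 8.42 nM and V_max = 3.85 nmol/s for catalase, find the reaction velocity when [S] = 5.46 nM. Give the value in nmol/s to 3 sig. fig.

[S]/(Km+[S]) = 5.46/13.88 = 0.3934, the fractional saturation.
v = 0.3934 × Vmax = 0.3934 × 3.85 = 1.51 nmol/s.

1.51 nmol/s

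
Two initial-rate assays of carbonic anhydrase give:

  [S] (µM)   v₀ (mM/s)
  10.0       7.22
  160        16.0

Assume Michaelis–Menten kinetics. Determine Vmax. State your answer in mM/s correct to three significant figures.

17.4 mM/s

From v = Vmax[S]/(Km+[S]), each point gives Vmax = v(Km+[S])/[S].
Equating: 7.22(Km+10.0)/10.0 = 16.0(Km+160)/160.
0.7220·Km + 7.22 = 0.1000·Km + 16.0, so (0.7220 − 0.1000)·Km = 16.0 − 7.22.
Km = 8.780/0.6220 = 14.1 µM; then Vmax = 7.22(14.1+10.0)/10.0 = 17.4 mM/s.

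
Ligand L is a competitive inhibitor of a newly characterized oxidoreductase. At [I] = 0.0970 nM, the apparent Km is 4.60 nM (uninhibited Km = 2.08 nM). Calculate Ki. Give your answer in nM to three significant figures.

0.0801 nM

Competitive: Km,app = α·Km with α = 1 + [I]/Ki.
α = Km,app/Km = 4.60/2.08 = 2.212.
Since α = 1 + [I]/Ki, [I]/Ki = 2.212 − 1 = 1.212 and Ki = 0.0970/1.212 = 0.0801 nM.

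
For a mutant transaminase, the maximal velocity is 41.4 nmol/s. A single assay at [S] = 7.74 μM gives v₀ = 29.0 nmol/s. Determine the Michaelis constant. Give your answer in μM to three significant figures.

3.31 μM

From v = Vmax[S]/(Km+[S]), Km = [S](Vmax − v)/v.
Km = 7.74 × (41.4 − 29.0) / 29.0 = 95.98/29.0 = 3.31 μM.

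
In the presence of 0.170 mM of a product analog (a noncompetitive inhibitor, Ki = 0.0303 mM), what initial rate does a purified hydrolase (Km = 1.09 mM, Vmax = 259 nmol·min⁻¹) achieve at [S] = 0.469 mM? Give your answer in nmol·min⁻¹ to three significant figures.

11.8 nmol·min⁻¹

α = 1 + [I]/Ki = 1 + 0.170/0.0303 = 6.611.
For a noncompetitive inhibitor, Vmax is reduced to Vmax/α while Km is unchanged: Km,app = 1.09 mM, Vmax,app = 39.2 nmol·min⁻¹.
v = Vmax,app·[S]/(Km,app + [S]) = 39.2 × 0.469/(1.09 + 0.469) = 11.8 nmol·min⁻¹.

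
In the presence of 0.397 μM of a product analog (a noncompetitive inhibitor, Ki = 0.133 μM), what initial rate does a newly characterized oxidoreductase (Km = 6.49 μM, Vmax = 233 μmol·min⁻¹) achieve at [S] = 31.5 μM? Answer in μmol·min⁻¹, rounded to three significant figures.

With α = 1 + [I]/Ki = 1 + 0.397/0.133 = 3.985, the noncompetitive rate law is v = (Vmax/α)·[S] / (Km + [S]).
v = (233/3.985)×31.5 / (6.49 + 31.5) = 1842/37.99 = 48.5 μmol·min⁻¹.

48.5 μmol·min⁻¹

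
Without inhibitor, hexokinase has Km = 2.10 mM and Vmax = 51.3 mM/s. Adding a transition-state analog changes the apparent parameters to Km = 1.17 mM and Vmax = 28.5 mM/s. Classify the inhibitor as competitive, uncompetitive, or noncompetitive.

Both Km and Vmax decrease by the same factor (~1.80-fold) — characteristic of uncompetitive inhibition.

uncompetitive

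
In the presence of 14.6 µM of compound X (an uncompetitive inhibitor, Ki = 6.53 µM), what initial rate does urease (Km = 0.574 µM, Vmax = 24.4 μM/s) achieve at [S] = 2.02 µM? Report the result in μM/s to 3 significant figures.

6.93 μM/s

α = 1 + [I]/Ki = 1 + 14.6/6.53 = 3.236.
For an uncompetitive inhibitor, both parameters are divided by α, giving Vmax/α and Km/α: Km,app = 0.177 µM, Vmax,app = 7.54 μM/s.
v = Vmax,app·[S]/(Km,app + [S]) = 7.54 × 2.02/(0.177 + 2.02) = 6.93 μM/s.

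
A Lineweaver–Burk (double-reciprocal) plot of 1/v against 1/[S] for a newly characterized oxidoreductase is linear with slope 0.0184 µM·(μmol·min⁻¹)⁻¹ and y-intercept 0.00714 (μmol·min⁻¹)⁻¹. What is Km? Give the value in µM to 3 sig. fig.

y-intercept = 1/Vmax ⇒ Vmax = 140 μmol·min⁻¹; slope = Km/Vmax ⇒ Km = slope × Vmax.
Km = 0.0184 × 140 = 2.58 µM.

2.58 µM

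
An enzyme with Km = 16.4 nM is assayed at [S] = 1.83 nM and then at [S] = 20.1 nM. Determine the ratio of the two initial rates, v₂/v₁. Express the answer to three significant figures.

Since Vmax cancels, v₂/v₁ = [S]₂(Km+[S]₁) / [S]₁(Km+[S]₂).
= 20.1×(16.4+1.83) / (1.83×(16.4+20.1)) = 366.4/66.80 = 5.49.

5.49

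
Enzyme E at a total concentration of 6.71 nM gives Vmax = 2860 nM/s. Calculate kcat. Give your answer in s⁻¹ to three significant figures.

kcat = Vmax/[E]total = 2860 nM/s / 6.71 nM = 426 s⁻¹.

426 s⁻¹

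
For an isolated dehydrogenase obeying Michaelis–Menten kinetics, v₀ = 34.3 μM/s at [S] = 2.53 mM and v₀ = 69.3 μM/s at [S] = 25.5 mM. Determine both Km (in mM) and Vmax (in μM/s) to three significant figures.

From v = Vmax[S]/(Km+[S]), each point gives Vmax = v(Km+[S])/[S].
Equating: 34.3(Km+2.53)/2.53 = 69.3(Km+25.5)/25.5.
13.56·Km + 34.3 = 2.718·Km + 69.3, so (13.56 − 2.718)·Km = 69.3 − 34.3.
Km = 35.00/10.84 = 3.23 mM; then Vmax = 34.3(3.23+2.53)/2.53 = 78.1 μM/s.

Km = 3.23 mM; Vmax = 78.1 μM/s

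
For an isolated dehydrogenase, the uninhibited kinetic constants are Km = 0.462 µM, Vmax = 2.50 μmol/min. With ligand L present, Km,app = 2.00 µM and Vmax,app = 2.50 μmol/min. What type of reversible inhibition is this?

competitive

Km increases (0.462 → 2.00 µM) while Vmax is unchanged — the hallmark of competitive inhibition.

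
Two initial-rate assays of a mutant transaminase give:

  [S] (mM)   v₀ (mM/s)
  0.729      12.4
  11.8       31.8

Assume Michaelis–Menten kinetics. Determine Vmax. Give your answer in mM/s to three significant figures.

35.5 mM/s

In reciprocal form, 1/v = (Km/Vmax)·(1/[S]) + 1/Vmax. The two points give (1/[S], 1/v) = (1.372, 0.08065) and (0.08475, 0.03145).
Slope = (0.08065 − 0.03145)/(1.372 − 0.08475) = 0.03823; intercept = 0.08065 − 0.03823×1.372 = 0.02821.
Vmax = 1/intercept = 35.5 mM/s; Km = slope × Vmax = 0.03823 × 35.5 = 1.36 mM.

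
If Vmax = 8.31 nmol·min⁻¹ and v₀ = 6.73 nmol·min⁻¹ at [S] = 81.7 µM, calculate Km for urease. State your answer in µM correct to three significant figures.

19.2 µM

v/Vmax = 6.73/8.31 = 0.8099 = [S]/(Km+[S]).
So Km + [S] = [S]/0.8099 = 100.9 µM, giving Km = 100.9 − 81.7 = 19.2 µM.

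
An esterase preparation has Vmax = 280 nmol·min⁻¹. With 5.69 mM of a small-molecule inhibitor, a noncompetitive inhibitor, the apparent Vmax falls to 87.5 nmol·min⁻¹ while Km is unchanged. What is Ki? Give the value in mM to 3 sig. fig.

2.59 mM

Noncompetitive: Vmax,app = Vmax/α with α = 1 + [I]/Ki.
α = Vmax/Vmax,app = 280/87.5 = 3.200.
Since α = 1 + [I]/Ki, [I]/Ki = 3.200 − 1 = 2.200 and Ki = 5.69/2.200 = 2.59 mM.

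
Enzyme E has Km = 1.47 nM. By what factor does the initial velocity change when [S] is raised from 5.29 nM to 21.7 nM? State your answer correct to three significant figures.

1.20

The fractional saturations are [S]/(Km+[S]) = 5.29/6.760 = 0.7825 and 21.7/23.17 = 0.9366.
v₂/v₁ is just their ratio: 0.9366/0.7825 = 1.20.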